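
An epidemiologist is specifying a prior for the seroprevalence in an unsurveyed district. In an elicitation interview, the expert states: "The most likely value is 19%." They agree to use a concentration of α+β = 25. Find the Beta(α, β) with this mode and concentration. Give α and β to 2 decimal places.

For α,β > 1 the Beta mode is (α−1)/(α+β−2). With α+β = 25, the mode is (α−1)/23.
Set (α−1)/23 = 0.19 → α = 1 + 0.19·23 = 5.37.
β = 25 − α = 19.63.

α = 5.37, β = 19.63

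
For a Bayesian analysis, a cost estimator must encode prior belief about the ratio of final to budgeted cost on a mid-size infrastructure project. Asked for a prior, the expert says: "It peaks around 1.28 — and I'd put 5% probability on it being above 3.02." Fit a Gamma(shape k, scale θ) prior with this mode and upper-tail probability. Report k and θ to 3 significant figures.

Gamma(k,θ) with k>1 has mode (k−1)θ, so θ = 1.28/(k−1).
Need P(X < 3.02) = 0.95 with θ tied to k this way. Start at k = 2, θ = 1.28: P(X<3.02) ≈ 0.683.
Too low — raise k to concentrate. Iterating converges to k ≈ 4.71.
Then θ = 1.28/(4.71−1) ≈ 0.345.

k ≈ 4.71, θ ≈ 0.345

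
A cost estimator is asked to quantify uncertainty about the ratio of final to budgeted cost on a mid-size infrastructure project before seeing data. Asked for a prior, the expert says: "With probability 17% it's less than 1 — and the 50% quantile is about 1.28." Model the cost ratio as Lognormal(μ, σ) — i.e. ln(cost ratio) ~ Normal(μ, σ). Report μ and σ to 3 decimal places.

μ ≈ 0.247, σ ≈ 0.259

If T ~ Lognormal(μ,σ) then ln T ~ Normal(μ,σ), so the p-quantile of ln T is μ + z_p·σ.
ln(1) = 0 and ln(1.28) = 0.2469; z_{0.17} = -0.9542, z_{0.5} = 0.
σ = (0.2469 − 0)/(0 − (-0.9542)) = 0.259.
μ = 0 − (-0.9542)·0.259 = 0.247.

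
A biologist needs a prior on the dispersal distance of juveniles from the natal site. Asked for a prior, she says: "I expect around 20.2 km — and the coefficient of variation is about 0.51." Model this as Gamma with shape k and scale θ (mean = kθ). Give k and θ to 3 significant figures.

For Gamma(k, scale θ): mean = kθ, variance = kθ², so CV = 1/√k.
CV = 0.51, hence k = 1/CV² = 3.84.
Then θ = mean/k = 20.2/3.84 = 5.25.

k ≈ 3.84, θ ≈ 5.25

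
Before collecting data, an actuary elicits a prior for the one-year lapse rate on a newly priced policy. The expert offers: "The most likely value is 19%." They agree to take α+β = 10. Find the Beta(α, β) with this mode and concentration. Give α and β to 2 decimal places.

For α,β > 1 the Beta mode is (α−1)/(α+β−2). With α+β = 10, the mode is (α−1)/8.
Set (α−1)/8 = 0.19 → α = 1 + 0.19·8 = 2.52.
β = 10 − α = 7.48.

α = 2.52, β = 7.48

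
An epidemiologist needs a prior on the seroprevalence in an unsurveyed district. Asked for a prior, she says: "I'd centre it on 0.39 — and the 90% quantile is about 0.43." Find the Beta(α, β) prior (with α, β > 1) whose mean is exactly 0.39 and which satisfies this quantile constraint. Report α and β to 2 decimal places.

α ≈ 96.01, β ≈ 150.17

With mean 0.39 fixed, write α = 0.39s, β = 0.61s where s = α+β.
Need P(θ < 0.43) = 0.9 under Beta(0.39s, 0.61s). Normal approximation: (q−m)/√(m(1−m)/s) ≈ z_{0.9} = 1.28, so s ≈ 0.39·0.61·(1.28)²/(0.43−0.39)² = 244.2.
At s = 244.2: P(θ<0.43) ≈ 0.899. Adjusting to match 0.9 gives s ≈ 246.18.
So α = 0.39·246.18 ≈ 96.01, β = 0.61·246.18 ≈ 150.17.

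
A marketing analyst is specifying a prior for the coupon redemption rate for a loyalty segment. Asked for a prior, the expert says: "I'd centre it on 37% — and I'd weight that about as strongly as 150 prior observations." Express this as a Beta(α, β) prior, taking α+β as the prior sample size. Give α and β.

α = 55.5, β = 94.5

Under the effective-sample-size interpretation, Beta(α, β) has prior mean α/(α+β) and prior sample size α+β.
So α+β = 150 and α/(α+β) = 0.37, giving α = 0.37·150 = 55.5 and β = 150 − 55.5 = 94.5.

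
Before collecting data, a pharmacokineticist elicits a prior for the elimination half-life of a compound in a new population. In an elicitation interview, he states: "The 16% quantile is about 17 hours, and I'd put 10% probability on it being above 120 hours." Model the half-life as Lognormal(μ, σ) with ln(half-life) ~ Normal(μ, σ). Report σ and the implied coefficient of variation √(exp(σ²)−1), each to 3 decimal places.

σ ≈ 0.859, CV ≈ 1.044

If T ~ Lognormal(μ,σ) then ln T ~ Normal(μ,σ), so the p-quantile of ln T is μ + z_p·σ.
ln(17) = 2.833 and ln(120) = 4.787; z_{0.16} = -0.9945, z_{0.9} = 1.282.
σ = (4.787 − 2.833)/(1.282 − (-0.9945)) = 0.859.
μ = 2.833 − (-0.9945)·0.859 = 3.687.
CV = √(exp(σ²)−1) = √(exp(0.7373)−1) = 1.044.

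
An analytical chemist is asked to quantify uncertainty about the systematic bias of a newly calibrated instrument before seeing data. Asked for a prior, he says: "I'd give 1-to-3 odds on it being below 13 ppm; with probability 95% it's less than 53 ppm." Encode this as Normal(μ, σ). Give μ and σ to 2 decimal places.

The p-quantile of Normal(μ,σ) is μ + z_p·σ, with z_{0.25} = -0.6745 and z_{0.95} = 1.645.
Eliminate σ: μ = (z₂·x₁ − z₁·x₂)/(z₂ − z₁) = (1.645·13 − (-0.6745)·53)/2.319 = 24.63.
Then σ = (x₂ − x₁)/(z₂ − z₁) = (53 − 13)/2.319 = 17.25.

μ = 24.63, σ = 17.25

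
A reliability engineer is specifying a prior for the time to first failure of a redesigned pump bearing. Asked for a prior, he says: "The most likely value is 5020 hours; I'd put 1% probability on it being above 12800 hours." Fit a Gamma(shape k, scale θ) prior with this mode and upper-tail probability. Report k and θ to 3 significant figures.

Gamma(k,θ) with k>1 has mode (k−1)θ, so θ = 5020/(k−1).
Need P(X < 12800) = 0.99 with θ tied to k this way. Start at k = 2, θ = 5020: P(X<12800) ≈ 0.723.
Too low — raise k to concentrate. Iterating converges to k ≈ 6.33.
Then θ = 5020/(6.33−1) ≈ 941.

k ≈ 6.33, θ ≈ 941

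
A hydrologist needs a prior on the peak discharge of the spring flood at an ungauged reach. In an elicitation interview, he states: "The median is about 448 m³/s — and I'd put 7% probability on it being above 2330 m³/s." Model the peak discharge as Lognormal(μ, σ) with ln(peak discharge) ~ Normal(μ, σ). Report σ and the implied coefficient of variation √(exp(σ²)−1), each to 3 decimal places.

If T ~ Lognormal(μ,σ) then ln T ~ Normal(μ,σ), so the p-quantile of ln T is μ + z_p·σ.
ln(448) = 6.105 and ln(2330) = 7.754; z_{0.5} = 0, z_{0.93} = 1.476.
σ = (7.754 − 6.105)/(1.476 − (0)) = 1.117.
μ = 6.105 − (0)·1.117 = 6.105.
CV = √(exp(σ²)−1) = √(exp(1.2483)−1) = 1.576.

σ ≈ 1.117, CV ≈ 1.576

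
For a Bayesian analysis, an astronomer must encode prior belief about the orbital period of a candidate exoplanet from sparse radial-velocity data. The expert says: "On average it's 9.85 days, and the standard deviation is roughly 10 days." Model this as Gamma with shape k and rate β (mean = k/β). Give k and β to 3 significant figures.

k ≈ 0.97, β ≈ 0.0985

For Gamma(k, rate β): mean = k/β, variance = k/β², so CV = 1/√k.
CV = SD/mean = 10/9.85 = 1.015, hence k = 1/CV² = 0.97.
Then β = k/mean = 0.97/9.85 = 0.0985.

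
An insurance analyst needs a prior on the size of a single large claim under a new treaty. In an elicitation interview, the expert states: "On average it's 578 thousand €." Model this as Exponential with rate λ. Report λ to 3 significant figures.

Exponential mean = 1/λ, so λ = 1/578.0 = 0.00173.

λ ≈ 0.00173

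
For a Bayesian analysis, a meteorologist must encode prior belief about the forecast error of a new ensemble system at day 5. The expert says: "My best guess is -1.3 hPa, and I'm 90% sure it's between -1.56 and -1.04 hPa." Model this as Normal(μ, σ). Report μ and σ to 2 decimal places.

μ = -1.30, σ = 0.16

A symmetric 90% interval runs μ ± z·σ with z = 1.645.
Half-width = 0.26, so σ = 0.26/1.645 = 0.16.
μ is the stated best guess, -1.30.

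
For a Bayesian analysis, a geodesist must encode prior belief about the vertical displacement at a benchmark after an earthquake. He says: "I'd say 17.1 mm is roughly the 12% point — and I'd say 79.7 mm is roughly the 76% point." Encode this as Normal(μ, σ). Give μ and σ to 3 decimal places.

μ = 56.198, σ = 33.275

For Normal(μ,σ), the p-quantile is μ + z_p·σ. Here z_{0.12} = -1.175, z_{0.76} = 0.7063.
So 17.1 = μ − 1.175σ and 79.7 = μ + 0.7063σ.
Subtracting: σ = (79.7 − 17.1)/(0.7063 − (-1.175)) = 33.275.
Then μ = 17.1 − (-1.175)·33.275 = 56.198.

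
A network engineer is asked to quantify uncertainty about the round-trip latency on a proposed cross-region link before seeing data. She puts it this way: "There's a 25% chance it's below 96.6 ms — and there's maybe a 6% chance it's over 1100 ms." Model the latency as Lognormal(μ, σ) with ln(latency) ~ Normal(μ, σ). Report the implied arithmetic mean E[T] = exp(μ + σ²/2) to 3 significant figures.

If T ~ Lognormal(μ,σ) then ln T ~ Normal(μ,σ), so the p-quantile of ln T is μ + z_p·σ.
ln(96.6) = 4.571 and ln(1100) = 7.003; z_{0.25} = -0.6745, z_{0.94} = 1.555.
σ = (7.003 − 4.571)/(1.555 − (-0.6745)) = 1.091.
μ = 4.571 − (-0.6745)·1.091 = 5.307.
E[T] = exp(μ + σ²/2) = exp(5.307 + 0.5953) = 366 ms.

E[T] ≈ 366 ms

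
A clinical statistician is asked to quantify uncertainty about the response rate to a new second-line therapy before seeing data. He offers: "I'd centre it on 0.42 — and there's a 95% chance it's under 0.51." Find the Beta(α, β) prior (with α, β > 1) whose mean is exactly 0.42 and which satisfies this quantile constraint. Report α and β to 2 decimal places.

α ≈ 34.66, β ≈ 47.86

With mean 0.42 fixed, write α = 0.42s, β = 0.58s where s = α+β.
Need P(θ < 0.51) = 0.95 under Beta(0.42s, 0.58s). Normal approximation: (q−m)/√(m(1−m)/s) ≈ z_{0.95} = 1.64, so s ≈ 0.42·0.58·(1.64)²/(0.51−0.42)² = 81.4.
At s = 81.4: P(θ<0.51) ≈ 0.949. Adjusting to match 0.95 gives s ≈ 82.52.
So α = 0.42·82.52 ≈ 34.66, β = 0.58·82.52 ≈ 47.86.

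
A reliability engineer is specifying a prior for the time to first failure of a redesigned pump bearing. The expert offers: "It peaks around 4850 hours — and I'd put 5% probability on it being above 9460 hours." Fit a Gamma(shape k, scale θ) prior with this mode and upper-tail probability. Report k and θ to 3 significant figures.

k ≈ 7.22, θ ≈ 780

Gamma(k,θ) with k>1 has mode (k−1)θ, so θ = 4850/(k−1).
Need P(X < 9460) = 0.95 with θ tied to k this way. Start at k = 2, θ = 4850: P(X<9460) ≈ 0.580.
Too low — raise k to concentrate. Iterating converges to k ≈ 7.22.
Then θ = 4850/(7.22−1) ≈ 780.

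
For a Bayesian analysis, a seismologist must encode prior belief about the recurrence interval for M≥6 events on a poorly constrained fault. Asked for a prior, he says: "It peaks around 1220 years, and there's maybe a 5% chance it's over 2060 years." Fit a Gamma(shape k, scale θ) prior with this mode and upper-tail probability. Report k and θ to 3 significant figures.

k ≈ 11.2, θ ≈ 120

Gamma(k,θ) with k>1 has mode (k−1)θ, so θ = 1220/(k−1).
Need P(X < 2060) = 0.95 with θ tied to k this way. Start at k = 2, θ = 1220: P(X<2060) ≈ 0.503.
Too low — raise k to concentrate. Iterating converges to k ≈ 11.2.
Then θ = 1220/(11.2−1) ≈ 120.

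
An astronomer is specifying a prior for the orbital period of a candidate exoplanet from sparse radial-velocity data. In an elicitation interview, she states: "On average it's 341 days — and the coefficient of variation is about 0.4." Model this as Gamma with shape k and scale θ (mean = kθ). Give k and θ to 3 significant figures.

For Gamma(k, scale θ): mean = kθ, variance = kθ², so CV = 1/√k.
CV = 0.4, hence k = 1/CV² = 6.25.
Then θ = mean/k = 341/6.25 = 54.6.

k ≈ 6.25, θ ≈ 54.6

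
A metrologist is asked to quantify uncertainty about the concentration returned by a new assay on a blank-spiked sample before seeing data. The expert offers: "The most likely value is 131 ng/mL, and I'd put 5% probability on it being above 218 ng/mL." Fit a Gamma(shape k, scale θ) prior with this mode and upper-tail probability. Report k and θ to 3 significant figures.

k ≈ 11.8, θ ≈ 12.2

Gamma(k,θ) with k>1 has mode (k−1)θ, so θ = 131/(k−1).
Need P(X < 218) = 0.95 with θ tied to k this way. Start at k = 2, θ = 131: P(X<218) ≈ 0.496.
Too low — raise k to concentrate. Iterating converges to k ≈ 11.8.
Then θ = 131/(11.8−1) ≈ 12.2.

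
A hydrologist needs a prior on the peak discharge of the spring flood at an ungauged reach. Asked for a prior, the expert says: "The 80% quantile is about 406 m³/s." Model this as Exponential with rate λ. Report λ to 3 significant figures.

λ ≈ 0.00396

P(T < 406.0) = 1 − e^(−λ·406.0) = 0.8, so λ = −ln(1−0.8)/406.0 = −ln(0.2)/406.0 = 0.00396.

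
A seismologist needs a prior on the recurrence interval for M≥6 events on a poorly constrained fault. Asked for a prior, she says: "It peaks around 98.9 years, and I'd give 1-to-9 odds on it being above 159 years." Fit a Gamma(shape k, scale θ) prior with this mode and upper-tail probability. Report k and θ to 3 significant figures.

k ≈ 9.34, θ ≈ 11.9

Gamma(k,θ) with k>1 has mode (k−1)θ, so θ = 98.9/(k−1).
Need P(X < 159) = 0.9 with θ tied to k this way. Start at k = 2, θ = 98.9: P(X<159) ≈ 0.478.
Too low — raise k to concentrate. Iterating converges to k ≈ 9.34.
Then θ = 98.9/(9.34−1) ≈ 11.9.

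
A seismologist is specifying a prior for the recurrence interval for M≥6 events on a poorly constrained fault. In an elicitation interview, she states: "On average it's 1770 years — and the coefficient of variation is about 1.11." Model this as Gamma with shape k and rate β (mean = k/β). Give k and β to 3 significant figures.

For Gamma(k, rate β): mean = k/β, variance = k/β², so CV = 1/√k.
CV = 1.11, hence k = 1/CV² = 0.812.
Then β = k/mean = 0.812/1770 = 0.000459.

k ≈ 0.812, β ≈ 0.000459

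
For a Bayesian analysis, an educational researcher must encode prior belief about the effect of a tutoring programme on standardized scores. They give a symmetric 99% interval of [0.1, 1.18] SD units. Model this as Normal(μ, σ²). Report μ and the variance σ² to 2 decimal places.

μ = 0.64, σ² = 0.04

A symmetric 99% interval runs μ ± z·σ with z = 2.576.
Half-width = 0.54, so σ = 0.54/2.576 = 0.210 and σ² = 0.04.
μ is the interval midpoint, 0.64.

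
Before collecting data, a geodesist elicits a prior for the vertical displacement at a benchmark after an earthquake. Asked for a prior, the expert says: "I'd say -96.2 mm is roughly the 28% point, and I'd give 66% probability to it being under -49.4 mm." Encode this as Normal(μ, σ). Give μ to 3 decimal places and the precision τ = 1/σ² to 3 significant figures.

For Normal(μ,σ), the p-quantile is μ + z_p·σ. Here z_{0.28} = -0.5828, z_{0.66} = 0.4125.
So -96.2 = μ − 0.5828σ and -49.4 = μ + 0.4125σ.
Subtracting: σ = (-49.4 − -96.2)/(0.4125 − (-0.5828)) = 47.021.
Then μ = -96.2 − (-0.5828)·47.021 = -68.794.
Precision τ = 1/σ² = 1/47.02² = 0.000452.

μ = -68.794, τ = 0.000452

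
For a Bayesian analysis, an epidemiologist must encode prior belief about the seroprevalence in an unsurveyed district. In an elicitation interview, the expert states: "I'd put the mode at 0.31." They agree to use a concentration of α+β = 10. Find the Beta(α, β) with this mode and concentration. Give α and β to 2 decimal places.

α = 3.48, β = 6.52

For α,β > 1 the Beta mode is (α−1)/(α+β−2). With α+β = 10, the mode is (α−1)/8.
Set (α−1)/8 = 0.31 → α = 1 + 0.31·8 = 3.48.
β = 10 − α = 6.52.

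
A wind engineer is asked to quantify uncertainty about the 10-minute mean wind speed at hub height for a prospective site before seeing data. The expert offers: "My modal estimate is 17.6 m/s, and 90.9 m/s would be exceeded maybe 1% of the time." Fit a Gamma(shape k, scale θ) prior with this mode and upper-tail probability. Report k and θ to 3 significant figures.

k ≈ 2.44, θ ≈ 12.2

Gamma(k,θ) with k>1 has mode (k−1)θ, so θ = 17.6/(k−1).
Need P(X < 90.9) = 0.99 with θ tied to k this way. Start at k = 2, θ = 17.6: P(X<90.9) ≈ 0.965.
Too low — raise k to concentrate. Iterating converges to k ≈ 2.44.
Then θ = 17.6/(2.44−1) ≈ 12.2.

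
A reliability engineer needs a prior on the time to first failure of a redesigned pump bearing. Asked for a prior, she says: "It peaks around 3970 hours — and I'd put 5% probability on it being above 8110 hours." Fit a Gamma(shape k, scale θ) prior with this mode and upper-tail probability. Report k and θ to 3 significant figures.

Gamma(k,θ) with k>1 has mode (k−1)θ, so θ = 3970/(k−1).
Need P(X < 8110) = 0.95 with θ tied to k this way. Start at k = 2, θ = 3970: P(X<8110) ≈ 0.605.
Too low — raise k to concentrate. Iterating converges to k ≈ 6.42.
Then θ = 3970/(6.42−1) ≈ 732.

k ≈ 6.42, θ ≈ 732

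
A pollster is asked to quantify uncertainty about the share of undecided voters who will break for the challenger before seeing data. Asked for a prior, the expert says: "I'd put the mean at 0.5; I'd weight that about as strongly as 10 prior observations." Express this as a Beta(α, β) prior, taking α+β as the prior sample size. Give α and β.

α = 5, β = 5

Under the effective-sample-size interpretation, Beta(α, β) has prior mean α/(α+β) and prior sample size α+β.
So α+β = 10 and α/(α+β) = 0.5, giving α = 0.5·10 = 5 and β = 10 − 5 = 5.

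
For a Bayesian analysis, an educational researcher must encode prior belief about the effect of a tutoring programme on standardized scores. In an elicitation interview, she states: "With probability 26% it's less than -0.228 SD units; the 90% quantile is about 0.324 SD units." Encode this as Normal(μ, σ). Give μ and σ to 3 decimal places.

For Normal(μ,σ), the p-quantile is μ + z_p·σ. Here z_{0.26} = -0.6433, z_{0.9} = 1.282.
So -0.228 = μ − 0.6433σ and 0.324 = μ + 1.282σ.
Subtracting: σ = (0.324 − -0.228)/(1.282 − (-0.6433)) = 0.287.
Then μ = -0.228 − (-0.6433)·0.287 = -0.044.

μ = -0.044, σ = 0.287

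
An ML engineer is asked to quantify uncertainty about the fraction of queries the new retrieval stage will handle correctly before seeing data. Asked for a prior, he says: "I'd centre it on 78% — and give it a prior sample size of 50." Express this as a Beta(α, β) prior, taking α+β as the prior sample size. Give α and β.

Under the effective-sample-size interpretation, Beta(α, β) has prior mean α/(α+β) and prior sample size α+β.
So α+β = 50 and α/(α+β) = 0.78, giving α = 0.78·50 = 39 and β = 50 − 39 = 11.

α = 39, β = 11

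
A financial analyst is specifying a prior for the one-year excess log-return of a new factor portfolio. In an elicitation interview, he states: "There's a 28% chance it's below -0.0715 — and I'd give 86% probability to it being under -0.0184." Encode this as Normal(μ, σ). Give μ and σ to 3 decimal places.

The p-quantile of Normal(μ,σ) is μ + z_p·σ, with z_{0.28} = -0.5828 and z_{0.86} = 1.08.
Eliminate σ: μ = (z₂·x₁ − z₁·x₂)/(z₂ − z₁) = (1.08·-0.0715 − (-0.5828)·-0.0184)/1.663 = -0.053.
Then σ = (x₂ − x₁)/(z₂ − z₁) = (-0.0184 − -0.0715)/1.663 = 0.032.

μ = -0.053, σ = 0.032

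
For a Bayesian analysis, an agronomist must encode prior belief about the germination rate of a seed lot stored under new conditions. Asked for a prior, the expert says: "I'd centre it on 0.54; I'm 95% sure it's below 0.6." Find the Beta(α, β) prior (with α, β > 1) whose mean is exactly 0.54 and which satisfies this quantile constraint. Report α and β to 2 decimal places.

α ≈ 99.52, β ≈ 84.77

With mean 0.54 fixed, write α = 0.54s, β = 0.46s where s = α+β.
Need P(θ < 0.6) = 0.95 under Beta(0.54s, 0.46s). Normal approximation: (q−m)/√(m(1−m)/s) ≈ z_{0.95} = 1.64, so s ≈ 0.54·0.46·(1.64)²/(0.6−0.54)² = 186.7.
At s = 186.7: P(θ<0.6) ≈ 0.951. Adjusting to match 0.95 gives s ≈ 184.29.
So α = 0.54·184.29 ≈ 99.52, β = 0.46·184.29 ≈ 84.77.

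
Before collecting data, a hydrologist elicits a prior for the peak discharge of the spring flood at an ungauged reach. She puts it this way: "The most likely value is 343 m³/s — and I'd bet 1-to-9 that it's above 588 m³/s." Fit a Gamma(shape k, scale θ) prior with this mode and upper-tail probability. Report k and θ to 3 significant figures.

Gamma(k,θ) with k>1 has mode (k−1)θ, so θ = 343/(k−1).
Need P(X < 588) = 0.9 with θ tied to k this way. Start at k = 2, θ = 343: P(X<588) ≈ 0.511.
Too low — raise k to concentrate. Iterating converges to k ≈ 7.52.
Then θ = 343/(7.52−1) ≈ 52.6.

k ≈ 7.52, θ ≈ 52.6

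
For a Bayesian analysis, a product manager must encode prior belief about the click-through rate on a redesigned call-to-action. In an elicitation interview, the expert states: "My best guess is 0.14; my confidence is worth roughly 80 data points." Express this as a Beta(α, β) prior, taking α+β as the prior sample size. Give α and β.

α = 11.2, β = 68.8

Under the effective-sample-size interpretation, Beta(α, β) has prior mean α/(α+β) and prior sample size α+β.
So α+β = 80 and α/(α+β) = 0.14, giving α = 0.14·80 = 11.2 and β = 80 − 11.2 = 68.8.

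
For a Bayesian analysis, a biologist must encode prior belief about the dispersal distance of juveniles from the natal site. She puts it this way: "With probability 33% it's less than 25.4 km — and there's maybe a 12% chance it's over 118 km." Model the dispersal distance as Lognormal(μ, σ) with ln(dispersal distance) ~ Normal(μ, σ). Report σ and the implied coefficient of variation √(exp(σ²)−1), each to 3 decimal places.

If T ~ Lognormal(μ,σ) then ln T ~ Normal(μ,σ), so the p-quantile of ln T is μ + z_p·σ.
ln(25.4) = 3.235 and ln(118) = 4.771; z_{0.33} = -0.4399, z_{0.88} = 1.175.
σ = (4.771 − 3.235)/(1.175 − (-0.4399)) = 0.951.
μ = 3.235 − (-0.4399)·0.951 = 3.653.
CV = √(exp(σ²)−1) = √(exp(0.9046)−1) = 1.213.

σ ≈ 0.951, CV ≈ 1.213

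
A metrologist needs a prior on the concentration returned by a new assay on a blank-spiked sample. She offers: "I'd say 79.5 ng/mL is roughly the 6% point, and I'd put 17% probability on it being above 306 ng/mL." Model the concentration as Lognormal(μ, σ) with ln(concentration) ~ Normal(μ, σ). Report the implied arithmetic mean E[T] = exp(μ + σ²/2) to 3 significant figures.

If T ~ Lognormal(μ,σ) then ln T ~ Normal(μ,σ), so the p-quantile of ln T is μ + z_p·σ.
ln(79.5) = 4.376 and ln(306) = 5.724; z_{0.06} = -1.555, z_{0.83} = 0.9542.
σ = (5.724 − 4.376)/(0.9542 − (-1.555)) = 0.537.
μ = 4.376 − (-1.555)·0.537 = 5.211.
E[T] = exp(μ + σ²/2) = exp(5.211 + 0.1443) = 212 ng/mL.

E[T] ≈ 212 ng/mL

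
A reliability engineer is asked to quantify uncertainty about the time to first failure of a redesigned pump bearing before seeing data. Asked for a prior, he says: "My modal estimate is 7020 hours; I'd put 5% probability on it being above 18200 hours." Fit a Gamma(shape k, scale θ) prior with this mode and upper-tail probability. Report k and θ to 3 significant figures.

k ≈ 3.98, θ ≈ 2360

Gamma(k,θ) with k>1 has mode (k−1)θ, so θ = 7020/(k−1).
Need P(X < 18200) = 0.95 with θ tied to k this way. Start at k = 2, θ = 7020: P(X<18200) ≈ 0.731.
Too low — raise k to concentrate. Iterating converges to k ≈ 3.98.
Then θ = 7020/(3.98−1) ≈ 2360.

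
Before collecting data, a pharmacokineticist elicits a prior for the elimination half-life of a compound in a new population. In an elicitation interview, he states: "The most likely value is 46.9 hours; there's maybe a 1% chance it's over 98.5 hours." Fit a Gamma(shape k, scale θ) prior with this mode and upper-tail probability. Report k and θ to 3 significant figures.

Gamma(k,θ) with k>1 has mode (k−1)θ, so θ = 46.9/(k−1).
Need P(X < 98.5) = 0.99 with θ tied to k this way. Start at k = 2, θ = 46.9: P(X<98.5) ≈ 0.620.
Too low — raise k to concentrate. Iterating converges to k ≈ 9.84.
Then θ = 46.9/(9.84−1) ≈ 5.31.

k ≈ 9.84, θ ≈ 5.31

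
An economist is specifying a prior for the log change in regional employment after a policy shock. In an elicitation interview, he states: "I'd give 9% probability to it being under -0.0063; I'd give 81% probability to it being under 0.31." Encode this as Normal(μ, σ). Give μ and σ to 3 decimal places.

The p-quantile of Normal(μ,σ) is μ + z_p·σ, with z_{0.09} = -1.341 and z_{0.81} = 0.8779.
Eliminate σ: μ = (z₂·x₁ − z₁·x₂)/(z₂ − z₁) = (0.8779·-0.0063 − (-1.341)·0.31)/2.219 = 0.185.
Then σ = (x₂ − x₁)/(z₂ − z₁) = (0.31 − -0.0063)/2.219 = 0.143.

μ = 0.185, σ = 0.143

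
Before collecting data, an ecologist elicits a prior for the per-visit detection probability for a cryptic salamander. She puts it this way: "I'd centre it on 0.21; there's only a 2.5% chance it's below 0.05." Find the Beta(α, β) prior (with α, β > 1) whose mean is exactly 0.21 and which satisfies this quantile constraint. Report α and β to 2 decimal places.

α ≈ 3.05, β ≈ 11.46

With mean 0.21 fixed, write α = 0.21s, β = 0.79s where s = α+β.
Need P(θ < 0.05) = 0.025 under Beta(0.21s, 0.79s). Normal approximation: (q−m)/√(m(1−m)/s) ≈ z_{0.025} = -1.96, so s ≈ 0.21·0.79·(-1.96)²/(0.05−0.21)² = 24.9.
At s = 24.9: P(θ<0.05) ≈ 0.004. Adjusting to match 0.025 gives s ≈ 14.50.
So α = 0.21·14.50 ≈ 3.05, β = 0.79·14.50 ≈ 11.46.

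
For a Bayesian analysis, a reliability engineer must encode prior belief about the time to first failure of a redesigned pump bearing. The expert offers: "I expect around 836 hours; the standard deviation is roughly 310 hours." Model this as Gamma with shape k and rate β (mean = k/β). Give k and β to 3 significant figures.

k ≈ 7.27, β ≈ 0.0087

For Gamma(k, rate β): mean = k/β, variance = k/β², so CV = 1/√k.
CV = SD/mean = 310/836 = 0.3708, hence k = 1/CV² = 7.27.
Then β = k/mean = 7.27/836 = 0.0087.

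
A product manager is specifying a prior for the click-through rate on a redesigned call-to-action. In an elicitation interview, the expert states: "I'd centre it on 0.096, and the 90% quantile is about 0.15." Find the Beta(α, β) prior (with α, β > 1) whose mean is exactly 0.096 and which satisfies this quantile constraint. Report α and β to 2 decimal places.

α ≈ 5.08, β ≈ 47.81

With mean 0.096 fixed, write α = 0.096s, β = 0.904s where s = α+β.
Need P(θ < 0.15) = 0.9 under Beta(0.096s, 0.904s). Normal approximation: (q−m)/√(m(1−m)/s) ≈ z_{0.9} = 1.28, so s ≈ 0.096·0.904·(1.28)²/(0.15−0.096)² = 48.9.
At s = 48.9: P(θ<0.15) ≈ 0.893. Adjusting to match 0.9 gives s ≈ 52.89.
So α = 0.096·52.89 ≈ 5.08, β = 0.904·52.89 ≈ 47.81.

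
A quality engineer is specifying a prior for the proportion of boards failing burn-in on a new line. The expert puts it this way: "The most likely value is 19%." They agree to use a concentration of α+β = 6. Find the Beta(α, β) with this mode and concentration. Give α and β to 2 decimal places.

α = 1.76, β = 4.24

For α,β > 1 the Beta mode is (α−1)/(α+β−2). With α+β = 6, the mode is (α−1)/4.
Set (α−1)/4 = 0.19 → α = 1 + 0.19·4 = 1.76.
β = 6 − α = 4.24.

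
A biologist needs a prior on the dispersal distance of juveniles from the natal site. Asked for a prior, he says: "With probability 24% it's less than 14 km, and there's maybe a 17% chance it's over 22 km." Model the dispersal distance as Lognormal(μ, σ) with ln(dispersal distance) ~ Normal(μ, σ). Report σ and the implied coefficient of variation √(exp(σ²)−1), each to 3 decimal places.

If T ~ Lognormal(μ,σ) then ln T ~ Normal(μ,σ), so the p-quantile of ln T is μ + z_p·σ.
ln(14) = 2.639 and ln(22) = 3.091; z_{0.24} = -0.7063, z_{0.83} = 0.9542.
σ = (3.091 − 2.639)/(0.9542 − (-0.7063)) = 0.272.
μ = 2.639 − (-0.7063)·0.272 = 2.831.
CV = √(exp(σ²)−1) = √(exp(0.0741)−1) = 0.277.

σ ≈ 0.272, CV ≈ 0.277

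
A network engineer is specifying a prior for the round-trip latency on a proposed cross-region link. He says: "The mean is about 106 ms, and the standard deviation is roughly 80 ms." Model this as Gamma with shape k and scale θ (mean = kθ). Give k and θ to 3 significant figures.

For Gamma(k, scale θ): mean = kθ, variance = kθ², so CV = 1/√k.
CV = SD/mean = 80/106 = 0.7547, hence k = 1/CV² = 1.76.
Then θ = mean/k = 106/1.76 = 60.4.

k ≈ 1.76, θ ≈ 60.4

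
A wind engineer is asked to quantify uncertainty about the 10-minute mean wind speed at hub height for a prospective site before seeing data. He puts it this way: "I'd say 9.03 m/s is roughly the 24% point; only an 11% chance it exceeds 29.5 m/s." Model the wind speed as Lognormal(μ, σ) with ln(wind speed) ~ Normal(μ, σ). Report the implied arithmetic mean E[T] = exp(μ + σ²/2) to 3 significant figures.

E[T] ≈ 16.8 m/s

If T ~ Lognormal(μ,σ) then ln T ~ Normal(μ,σ), so the p-quantile of ln T is μ + z_p·σ.
ln(9.03) = 2.201 and ln(29.5) = 3.384; z_{0.24} = -0.7063, z_{0.89} = 1.227.
σ = (3.384 − 2.201)/(1.227 − (-0.7063)) = 0.612.
μ = 2.201 − (-0.7063)·0.612 = 2.633.
E[T] = exp(μ + σ²/2) = exp(2.633 + 0.1876) = 16.8 m/s.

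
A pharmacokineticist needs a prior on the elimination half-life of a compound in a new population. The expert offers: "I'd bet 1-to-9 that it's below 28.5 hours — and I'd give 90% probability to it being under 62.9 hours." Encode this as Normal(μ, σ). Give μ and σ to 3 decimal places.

The p-quantile of Normal(μ,σ) is μ + z_p·σ, with z_{0.1} = -1.282 and z_{0.9} = 1.282.
Eliminate σ: μ = (z₂·x₁ − z₁·x₂)/(z₂ − z₁) = (1.282·28.5 − (-1.282)·62.9)/2.563 = 45.700.
Then σ = (x₂ − x₁)/(z₂ − z₁) = (62.9 − 28.5)/2.563 = 13.421.

μ = 45.700, σ = 13.421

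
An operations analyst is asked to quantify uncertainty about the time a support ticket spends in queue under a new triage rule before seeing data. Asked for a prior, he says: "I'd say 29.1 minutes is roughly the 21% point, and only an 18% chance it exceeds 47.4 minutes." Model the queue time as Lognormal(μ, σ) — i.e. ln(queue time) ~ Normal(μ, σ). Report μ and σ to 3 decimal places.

If T ~ Lognormal(μ,σ) then ln T ~ Normal(μ,σ), so the p-quantile of ln T is μ + z_p·σ.
ln(29.1) = 3.371 and ln(47.4) = 3.859; z_{0.21} = -0.8064, z_{0.82} = 0.9154.
σ = (3.859 − 3.371)/(0.9154 − (-0.8064)) = 0.283.
μ = 3.371 − (-0.8064)·0.283 = 3.599.

μ ≈ 3.599, σ ≈ 0.283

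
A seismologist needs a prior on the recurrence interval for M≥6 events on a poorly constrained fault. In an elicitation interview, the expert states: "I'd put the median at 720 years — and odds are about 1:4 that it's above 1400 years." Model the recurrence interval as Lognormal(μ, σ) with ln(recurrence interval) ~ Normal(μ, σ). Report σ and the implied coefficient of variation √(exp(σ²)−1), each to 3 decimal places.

σ ≈ 0.790, CV ≈ 0.931

If T ~ Lognormal(μ,σ) then ln T ~ Normal(μ,σ), so the p-quantile of ln T is μ + z_p·σ.
ln(720) = 6.579 and ln(1400) = 7.244; z_{0.5} = 0, z_{0.8} = 0.8416.
σ = (7.244 − 6.579)/(0.8416 − (0)) = 0.790.
μ = 6.579 − (0)·0.790 = 6.579.
CV = √(exp(σ²)−1) = √(exp(0.6243)−1) = 0.931.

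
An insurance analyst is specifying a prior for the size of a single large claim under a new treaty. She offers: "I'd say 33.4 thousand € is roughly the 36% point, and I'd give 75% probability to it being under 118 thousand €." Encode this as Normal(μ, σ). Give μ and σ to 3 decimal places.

The p-quantile of Normal(μ,σ) is μ + z_p·σ, with z_{0.36} = -0.3585 and z_{0.75} = 0.6745.
Eliminate σ: μ = (z₂·x₁ − z₁·x₂)/(z₂ − z₁) = (0.6745·33.4 − (-0.3585)·118)/1.033 = 62.758.
Then σ = (x₂ − x₁)/(z₂ − z₁) = (118 − 33.4)/1.033 = 81.901.

μ = 62.758, σ = 81.901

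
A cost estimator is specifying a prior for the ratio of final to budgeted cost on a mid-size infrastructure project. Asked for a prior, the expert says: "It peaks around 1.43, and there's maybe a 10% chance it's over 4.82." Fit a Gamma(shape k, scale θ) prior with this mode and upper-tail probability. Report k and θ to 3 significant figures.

k ≈ 2.27, θ ≈ 1.12

Gamma(k,θ) with k>1 has mode (k−1)θ, so θ = 1.43/(k−1).
Need P(X < 4.82) = 0.9 with θ tied to k this way. Start at k = 2, θ = 1.43: P(X<4.82) ≈ 0.850.
Too low — raise k to concentrate. Iterating converges to k ≈ 2.27.
Then θ = 1.43/(2.27−1) ≈ 1.12.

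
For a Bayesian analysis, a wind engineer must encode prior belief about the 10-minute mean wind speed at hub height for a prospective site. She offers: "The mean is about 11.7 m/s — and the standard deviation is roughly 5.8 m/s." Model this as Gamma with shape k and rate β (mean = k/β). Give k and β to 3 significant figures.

For Gamma(k, rate β): mean = k/β, variance = k/β², so CV = 1/√k.
CV = SD/mean = 5.8/11.7 = 0.4957, hence k = 1/CV² = 4.07.
Then β = k/mean = 4.07/11.7 = 0.348.

k ≈ 4.07, β ≈ 0.348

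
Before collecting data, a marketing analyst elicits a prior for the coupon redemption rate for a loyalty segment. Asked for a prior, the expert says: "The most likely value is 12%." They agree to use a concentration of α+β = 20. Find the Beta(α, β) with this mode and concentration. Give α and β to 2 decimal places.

α = 3.16, β = 16.84

For α,β > 1 the Beta mode is (α−1)/(α+β−2). With α+β = 20, the mode is (α−1)/18.
Set (α−1)/18 = 0.12 → α = 1 + 0.12·18 = 3.16.
β = 20 − α = 16.84.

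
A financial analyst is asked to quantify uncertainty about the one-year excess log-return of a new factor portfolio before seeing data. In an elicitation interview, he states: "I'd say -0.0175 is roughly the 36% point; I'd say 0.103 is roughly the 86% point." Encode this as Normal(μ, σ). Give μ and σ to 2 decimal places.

μ = 0.01, σ = 0.08

For Normal(μ,σ), the p-quantile is μ + z_p·σ. Here z_{0.36} = -0.3585, z_{0.86} = 1.08.
So -0.0175 = μ − 0.3585σ and 0.103 = μ + 1.08σ.
Subtracting: σ = (0.103 − -0.0175)/(1.08 − (-0.3585)) = 0.08.
Then μ = -0.0175 − (-0.3585)·0.08 = 0.01.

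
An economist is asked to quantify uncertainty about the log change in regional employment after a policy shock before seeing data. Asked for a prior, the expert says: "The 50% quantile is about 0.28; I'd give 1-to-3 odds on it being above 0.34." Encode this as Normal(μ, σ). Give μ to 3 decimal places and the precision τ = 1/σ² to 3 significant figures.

μ = 0.280, τ = 126

For Normal(μ,σ), the p-quantile is μ + z_p·σ. Here z_{0.5} = 0, z_{0.75} = 0.6745.
So 0.28 = μ + 0σ and 0.34 = μ + 0.6745σ.
Subtracting: σ = (0.34 − 0.28)/(0.6745 − (0)) = 0.089.
Then μ = 0.28 − (0)·0.089 = 0.280.
Precision τ = 1/σ² = 1/0.08896² = 126.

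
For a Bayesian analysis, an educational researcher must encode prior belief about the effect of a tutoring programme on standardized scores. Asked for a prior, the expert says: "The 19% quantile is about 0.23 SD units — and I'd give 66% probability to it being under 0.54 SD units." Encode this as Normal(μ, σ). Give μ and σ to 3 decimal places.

μ = 0.441, σ = 0.240

The p-quantile of Normal(μ,σ) is μ + z_p·σ, with z_{0.19} = -0.8779 and z_{0.66} = 0.4125.
Eliminate σ: μ = (z₂·x₁ − z₁·x₂)/(z₂ − z₁) = (0.4125·0.23 − (-0.8779)·0.54)/1.29 = 0.441.
Then σ = (x₂ − x₁)/(z₂ − z₁) = (0.54 − 0.23)/1.29 = 0.240.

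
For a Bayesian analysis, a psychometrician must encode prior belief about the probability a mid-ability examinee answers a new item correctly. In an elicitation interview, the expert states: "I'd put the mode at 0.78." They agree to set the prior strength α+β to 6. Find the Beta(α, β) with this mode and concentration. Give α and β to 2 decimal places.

α = 4.12, β = 1.88

For α,β > 1 the Beta mode is (α−1)/(α+β−2). With α+β = 6, the mode is (α−1)/4.
Set (α−1)/4 = 0.78 → α = 1 + 0.78·4 = 4.12.
β = 6 − α = 1.88.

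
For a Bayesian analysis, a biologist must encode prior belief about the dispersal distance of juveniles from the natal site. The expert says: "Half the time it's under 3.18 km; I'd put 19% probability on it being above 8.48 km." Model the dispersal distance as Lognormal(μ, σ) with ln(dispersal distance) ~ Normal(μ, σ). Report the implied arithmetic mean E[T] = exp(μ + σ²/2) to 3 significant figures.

E[T] ≈ 5.94 km

If T ~ Lognormal(μ,σ) then ln T ~ Normal(μ,σ), so the p-quantile of ln T is μ + z_p·σ.
ln(3.18) = 1.157 and ln(8.48) = 2.138; z_{0.5} = 0, z_{0.81} = 0.8779.
σ = (2.138 − 1.157)/(0.8779 − (0)) = 1.117.
μ = 1.157 − (0)·1.117 = 1.157.
E[T] = exp(μ + σ²/2) = exp(1.157 + 0.6241) = 5.94 km.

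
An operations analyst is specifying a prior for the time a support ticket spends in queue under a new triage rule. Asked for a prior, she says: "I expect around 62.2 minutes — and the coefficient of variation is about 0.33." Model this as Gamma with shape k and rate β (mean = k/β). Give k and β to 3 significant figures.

For Gamma(k, rate β): mean = k/β, variance = k/β², so CV = 1/√k.
CV = 0.33, hence k = 1/CV² = 9.18.
Then β = k/mean = 9.18/62.2 = 0.148.

k ≈ 9.18, β ≈ 0.148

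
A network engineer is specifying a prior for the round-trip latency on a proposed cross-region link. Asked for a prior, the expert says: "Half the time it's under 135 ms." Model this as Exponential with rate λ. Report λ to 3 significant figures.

λ ≈ 0.00513

Exponential median = ln 2 / λ, so λ = ln 2 / 135.0 = 0.00513.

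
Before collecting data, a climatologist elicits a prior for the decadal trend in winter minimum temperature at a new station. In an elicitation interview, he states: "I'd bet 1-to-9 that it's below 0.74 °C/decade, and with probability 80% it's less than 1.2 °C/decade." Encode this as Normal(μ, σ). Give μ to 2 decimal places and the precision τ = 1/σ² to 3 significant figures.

μ = 1.02, τ = 21.3

For Normal(μ,σ), the p-quantile is μ + z_p·σ. Here z_{0.1} = -1.282, z_{0.8} = 0.8416.
So 0.74 = μ − 1.282σ and 1.2 = μ + 0.8416σ.
Subtracting: σ = (1.2 − 0.74)/(0.8416 − (-1.282)) = 0.22.
Then μ = 0.74 − (-1.282)·0.22 = 1.02.
Precision τ = 1/σ² = 1/0.2167² = 21.3.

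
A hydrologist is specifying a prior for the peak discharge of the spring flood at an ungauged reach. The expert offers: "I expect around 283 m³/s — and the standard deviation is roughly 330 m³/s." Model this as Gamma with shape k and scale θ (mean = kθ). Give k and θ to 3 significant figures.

For Gamma(k, scale θ): mean = kθ, variance = kθ², so CV = 1/√k.
CV = SD/mean = 330/283 = 1.166, hence k = 1/CV² = 0.735.
Then θ = mean/k = 283/0.735 = 385.

k ≈ 0.735, θ ≈ 385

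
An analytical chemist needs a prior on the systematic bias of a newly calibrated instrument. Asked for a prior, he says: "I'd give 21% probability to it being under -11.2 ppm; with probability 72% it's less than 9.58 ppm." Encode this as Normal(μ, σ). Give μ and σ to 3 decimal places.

The p-quantile of Normal(μ,σ) is μ + z_p·σ, with z_{0.21} = -0.8064 and z_{0.72} = 0.5828.
Eliminate σ: μ = (z₂·x₁ − z₁·x₂)/(z₂ − z₁) = (0.5828·-11.2 − (-0.8064)·9.58)/1.389 = 0.862.
Then σ = (x₂ − x₁)/(z₂ − z₁) = (9.58 − -11.2)/1.389 = 14.958.

μ = 0.862, σ = 14.958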